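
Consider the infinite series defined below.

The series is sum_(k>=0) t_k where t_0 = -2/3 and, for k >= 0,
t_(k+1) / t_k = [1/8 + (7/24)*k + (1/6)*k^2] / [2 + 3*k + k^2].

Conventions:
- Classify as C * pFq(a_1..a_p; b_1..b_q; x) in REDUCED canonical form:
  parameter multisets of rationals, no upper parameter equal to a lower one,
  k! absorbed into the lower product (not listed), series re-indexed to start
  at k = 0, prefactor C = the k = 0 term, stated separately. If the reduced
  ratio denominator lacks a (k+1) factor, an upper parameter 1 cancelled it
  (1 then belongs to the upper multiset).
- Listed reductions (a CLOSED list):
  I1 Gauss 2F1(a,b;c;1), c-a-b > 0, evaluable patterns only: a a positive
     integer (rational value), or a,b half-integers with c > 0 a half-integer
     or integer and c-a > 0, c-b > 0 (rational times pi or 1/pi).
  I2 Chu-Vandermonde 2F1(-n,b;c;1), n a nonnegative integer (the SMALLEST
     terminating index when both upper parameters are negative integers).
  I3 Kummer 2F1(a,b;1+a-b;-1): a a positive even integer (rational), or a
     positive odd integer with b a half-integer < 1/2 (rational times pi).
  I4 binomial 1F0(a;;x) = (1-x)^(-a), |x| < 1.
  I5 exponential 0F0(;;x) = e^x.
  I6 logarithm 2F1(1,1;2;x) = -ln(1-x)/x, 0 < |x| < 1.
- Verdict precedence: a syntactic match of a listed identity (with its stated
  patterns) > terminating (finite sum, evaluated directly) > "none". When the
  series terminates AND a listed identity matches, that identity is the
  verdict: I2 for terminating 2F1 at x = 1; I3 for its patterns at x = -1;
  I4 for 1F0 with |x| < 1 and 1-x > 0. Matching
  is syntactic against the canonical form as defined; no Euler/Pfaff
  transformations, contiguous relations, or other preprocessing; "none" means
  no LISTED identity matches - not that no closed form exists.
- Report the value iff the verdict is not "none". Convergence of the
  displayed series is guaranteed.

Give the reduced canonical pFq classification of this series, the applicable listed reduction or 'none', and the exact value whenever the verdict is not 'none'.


x = 1/6 here; the reduced form reads 2F1, upper {3/4, 1}, lower {2}, C = -2/3. Verdict: none (x = 1/6): each listed identity misses the multisets {3/4, 1} ; {2}.

Key step: from the first term -2/3: the expanded ratio factors over Q; C = -2/3, x = 1/6, roots give parameters.
Step ratio: r(k) = (1/6) * (k+3/4) (k+1) / [(k+2) (k+1)] - rational; roots negated = parameters, x = (1/6), C = -2/3.


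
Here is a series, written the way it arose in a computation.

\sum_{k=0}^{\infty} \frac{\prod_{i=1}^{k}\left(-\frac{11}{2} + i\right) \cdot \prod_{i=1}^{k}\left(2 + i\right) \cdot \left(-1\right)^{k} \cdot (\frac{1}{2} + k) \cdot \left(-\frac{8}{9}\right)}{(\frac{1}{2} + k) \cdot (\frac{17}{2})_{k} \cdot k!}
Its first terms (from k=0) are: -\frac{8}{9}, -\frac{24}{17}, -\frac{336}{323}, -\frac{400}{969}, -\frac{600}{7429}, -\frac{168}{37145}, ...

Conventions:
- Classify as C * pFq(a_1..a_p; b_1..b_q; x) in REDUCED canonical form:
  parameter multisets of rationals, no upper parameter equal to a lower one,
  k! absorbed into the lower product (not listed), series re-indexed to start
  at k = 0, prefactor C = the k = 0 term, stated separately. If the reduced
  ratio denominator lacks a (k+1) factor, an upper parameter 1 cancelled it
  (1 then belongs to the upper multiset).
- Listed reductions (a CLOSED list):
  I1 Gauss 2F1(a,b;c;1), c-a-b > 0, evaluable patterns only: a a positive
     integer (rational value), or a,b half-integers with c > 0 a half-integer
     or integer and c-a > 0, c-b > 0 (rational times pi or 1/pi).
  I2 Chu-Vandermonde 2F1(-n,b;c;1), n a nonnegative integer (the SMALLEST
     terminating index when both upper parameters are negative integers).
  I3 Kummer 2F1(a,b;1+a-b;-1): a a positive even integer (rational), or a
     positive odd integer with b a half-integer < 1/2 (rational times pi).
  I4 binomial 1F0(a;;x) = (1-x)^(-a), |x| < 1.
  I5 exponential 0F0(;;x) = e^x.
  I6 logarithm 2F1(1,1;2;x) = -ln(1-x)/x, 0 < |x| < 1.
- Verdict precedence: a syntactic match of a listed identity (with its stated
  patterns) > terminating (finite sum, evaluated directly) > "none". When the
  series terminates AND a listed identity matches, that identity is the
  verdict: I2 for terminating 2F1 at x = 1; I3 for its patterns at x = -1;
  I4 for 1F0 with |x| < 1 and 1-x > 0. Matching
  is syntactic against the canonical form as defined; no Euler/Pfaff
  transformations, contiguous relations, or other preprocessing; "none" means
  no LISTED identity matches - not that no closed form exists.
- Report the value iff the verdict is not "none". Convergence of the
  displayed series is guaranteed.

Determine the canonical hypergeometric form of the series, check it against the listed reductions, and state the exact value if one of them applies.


First insight: t_0 being -\frac{8}{9}, the running product (C = -8/9, x = -1) telescopes to a rising factorial.
Adjacent-term ratio: r(k) = -1 * (k-\frac{9}{2}) (k+3) / [(k+\frac{17}{2}) (k+1)] - rational in k. x = -1; t_0 = -\frac{8}{9}; negate the roots.

x = -1 here; the reduced form reads 2F1, upper {-\frac{9}{2}, 3}, lower {\frac{17}{2}}, C = -\frac{8}{9}. Verdict: this is Kummer (I3) (x = -1; c = \frac{17}{2} equals 1+a-b for upper {-\frac{9}{2}, 3}: listed pattern). Hence: \left(-\frac{5005}{4096}\right) \cdot \pi.


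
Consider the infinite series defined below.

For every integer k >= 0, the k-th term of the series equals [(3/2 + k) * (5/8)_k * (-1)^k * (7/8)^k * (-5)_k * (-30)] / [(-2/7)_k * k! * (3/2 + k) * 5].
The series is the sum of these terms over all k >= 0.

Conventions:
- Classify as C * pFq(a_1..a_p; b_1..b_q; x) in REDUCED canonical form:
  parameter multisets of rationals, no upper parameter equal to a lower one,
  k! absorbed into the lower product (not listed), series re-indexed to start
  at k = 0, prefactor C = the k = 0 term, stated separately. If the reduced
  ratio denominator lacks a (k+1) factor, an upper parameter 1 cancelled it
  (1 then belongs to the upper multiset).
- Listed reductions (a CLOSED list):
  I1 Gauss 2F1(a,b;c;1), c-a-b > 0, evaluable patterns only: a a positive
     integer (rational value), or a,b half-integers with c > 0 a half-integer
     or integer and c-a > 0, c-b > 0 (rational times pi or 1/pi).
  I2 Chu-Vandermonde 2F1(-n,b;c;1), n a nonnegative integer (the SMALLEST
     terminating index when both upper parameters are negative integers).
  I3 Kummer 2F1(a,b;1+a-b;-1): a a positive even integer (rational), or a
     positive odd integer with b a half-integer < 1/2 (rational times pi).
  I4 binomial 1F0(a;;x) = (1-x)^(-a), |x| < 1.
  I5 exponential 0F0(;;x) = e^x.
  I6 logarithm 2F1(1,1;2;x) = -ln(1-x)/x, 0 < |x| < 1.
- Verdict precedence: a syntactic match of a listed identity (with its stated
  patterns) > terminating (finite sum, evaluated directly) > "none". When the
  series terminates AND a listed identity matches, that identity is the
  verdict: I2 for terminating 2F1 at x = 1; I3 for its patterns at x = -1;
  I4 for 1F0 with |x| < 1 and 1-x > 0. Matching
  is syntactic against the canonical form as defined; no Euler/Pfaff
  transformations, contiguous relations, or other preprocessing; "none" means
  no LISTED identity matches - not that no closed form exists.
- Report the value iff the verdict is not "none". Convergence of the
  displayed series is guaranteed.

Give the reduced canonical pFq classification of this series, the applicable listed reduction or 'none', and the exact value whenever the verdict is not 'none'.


The series (x = -7/8) is 2F1: upper {-5, 5/8}, lower {-2/7}, prefactor -6. Verdict: terminating. With -5 upstairs the series is a 6-term polynomial sum; evaluated term by term. Its exact value is 131269661191989/163208757248.

Key observation: t_0 being -6, the constant factors (C = -6) combine into one prefactor.
Consecutive-term ratio: r(k) = (-7/8) * (k-5) (k+5/8) / [(k-2/7) (k+1)] - rational; roots negated = parameters, x = (-7/8), C = -6.


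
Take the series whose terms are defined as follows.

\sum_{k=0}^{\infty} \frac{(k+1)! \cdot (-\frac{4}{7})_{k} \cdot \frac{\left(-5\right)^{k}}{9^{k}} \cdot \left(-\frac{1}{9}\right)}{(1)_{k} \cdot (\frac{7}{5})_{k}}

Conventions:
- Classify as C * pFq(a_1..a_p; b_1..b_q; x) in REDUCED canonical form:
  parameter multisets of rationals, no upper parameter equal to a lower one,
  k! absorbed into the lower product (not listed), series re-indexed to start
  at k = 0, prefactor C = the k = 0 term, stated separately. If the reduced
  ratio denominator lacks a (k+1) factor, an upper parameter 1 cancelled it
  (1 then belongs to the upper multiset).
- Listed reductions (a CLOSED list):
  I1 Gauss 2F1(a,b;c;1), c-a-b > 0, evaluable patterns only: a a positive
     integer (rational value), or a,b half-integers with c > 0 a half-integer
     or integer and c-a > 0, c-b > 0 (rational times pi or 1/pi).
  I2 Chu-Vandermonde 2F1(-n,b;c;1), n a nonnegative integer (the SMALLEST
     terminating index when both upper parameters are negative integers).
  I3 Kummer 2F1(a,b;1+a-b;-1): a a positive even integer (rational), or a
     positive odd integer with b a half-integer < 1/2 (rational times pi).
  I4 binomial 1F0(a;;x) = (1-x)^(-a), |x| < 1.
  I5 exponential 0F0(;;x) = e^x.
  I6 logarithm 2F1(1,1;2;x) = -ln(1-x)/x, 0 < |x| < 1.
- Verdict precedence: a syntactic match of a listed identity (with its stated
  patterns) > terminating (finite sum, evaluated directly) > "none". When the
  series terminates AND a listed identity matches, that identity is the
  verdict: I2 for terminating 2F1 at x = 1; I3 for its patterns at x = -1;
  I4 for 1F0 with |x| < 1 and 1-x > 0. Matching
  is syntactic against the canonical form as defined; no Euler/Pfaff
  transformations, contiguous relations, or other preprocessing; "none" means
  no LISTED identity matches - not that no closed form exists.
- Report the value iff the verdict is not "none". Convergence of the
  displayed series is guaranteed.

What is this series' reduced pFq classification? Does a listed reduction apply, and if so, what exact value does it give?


Classification (C = -\frac{1}{9}): 2F1 with upper {-\frac{4}{7}, 2}, lower {\frac{7}{5}}, argument x = -\frac{5}{9}. Verdict: none (x = -\frac{5}{9}): each listed identity misses the multisets {-\frac{4}{7}, 2} ; {\frac{7}{5}}.

The tell: t_0 being -\frac{1}{9}, the factorial ratio (C = -1/9, x = -5/9) (k+a-1)!/(a-1)! is a rising factorial (a)_k.
Step ratio: r(k) = -\frac{5}{9} * (k-\frac{4}{7}) (k+2) / [(k+\frac{7}{5}) (k+1)] ; factor over Q: parameters, x = -\frac{5}{9}, and C = -\frac{1}{9}.


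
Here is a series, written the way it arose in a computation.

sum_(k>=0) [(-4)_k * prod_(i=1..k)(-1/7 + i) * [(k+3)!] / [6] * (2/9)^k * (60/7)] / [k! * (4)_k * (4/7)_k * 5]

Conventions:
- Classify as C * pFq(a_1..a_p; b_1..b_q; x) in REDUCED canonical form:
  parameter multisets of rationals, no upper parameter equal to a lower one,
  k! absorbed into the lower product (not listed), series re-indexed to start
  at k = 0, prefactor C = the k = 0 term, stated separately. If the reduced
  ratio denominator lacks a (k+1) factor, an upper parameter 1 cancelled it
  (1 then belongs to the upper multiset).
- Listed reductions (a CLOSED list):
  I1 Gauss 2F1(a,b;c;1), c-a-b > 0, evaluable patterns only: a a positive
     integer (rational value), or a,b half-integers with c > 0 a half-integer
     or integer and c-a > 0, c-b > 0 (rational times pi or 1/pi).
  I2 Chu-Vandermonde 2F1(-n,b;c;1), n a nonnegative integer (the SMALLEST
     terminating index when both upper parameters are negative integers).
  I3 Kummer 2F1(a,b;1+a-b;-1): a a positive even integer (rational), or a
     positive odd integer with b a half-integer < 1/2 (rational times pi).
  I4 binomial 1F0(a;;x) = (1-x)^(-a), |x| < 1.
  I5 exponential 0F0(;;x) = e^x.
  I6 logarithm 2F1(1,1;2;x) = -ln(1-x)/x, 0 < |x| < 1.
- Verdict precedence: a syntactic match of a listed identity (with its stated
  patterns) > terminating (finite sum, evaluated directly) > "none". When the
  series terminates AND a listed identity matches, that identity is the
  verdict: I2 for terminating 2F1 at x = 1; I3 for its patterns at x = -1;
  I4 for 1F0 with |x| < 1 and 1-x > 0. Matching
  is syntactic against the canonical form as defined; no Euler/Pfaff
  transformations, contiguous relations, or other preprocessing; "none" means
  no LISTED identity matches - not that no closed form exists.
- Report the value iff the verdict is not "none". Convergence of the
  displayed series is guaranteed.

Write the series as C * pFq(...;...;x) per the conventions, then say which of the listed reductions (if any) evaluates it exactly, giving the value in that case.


Structural cue: x = (2/9) and the parameter 4 appears in both the upper and lower lists and cancels.
Ratio: r(k) = (2/9) * (k-4) (k+6/7) / [(k+4/7) (k+1)] - rational in k. x = (2/9); t_0 = 12/7; negate the roots.

With C = 12/7: the canonical form is 2F1(-4, 6/7; 4/7; 2/9). Verdict: terminating. With -4 upstairs the series is a 5-term polynomial sum; evaluated term by term. Sum: 53236/280665.


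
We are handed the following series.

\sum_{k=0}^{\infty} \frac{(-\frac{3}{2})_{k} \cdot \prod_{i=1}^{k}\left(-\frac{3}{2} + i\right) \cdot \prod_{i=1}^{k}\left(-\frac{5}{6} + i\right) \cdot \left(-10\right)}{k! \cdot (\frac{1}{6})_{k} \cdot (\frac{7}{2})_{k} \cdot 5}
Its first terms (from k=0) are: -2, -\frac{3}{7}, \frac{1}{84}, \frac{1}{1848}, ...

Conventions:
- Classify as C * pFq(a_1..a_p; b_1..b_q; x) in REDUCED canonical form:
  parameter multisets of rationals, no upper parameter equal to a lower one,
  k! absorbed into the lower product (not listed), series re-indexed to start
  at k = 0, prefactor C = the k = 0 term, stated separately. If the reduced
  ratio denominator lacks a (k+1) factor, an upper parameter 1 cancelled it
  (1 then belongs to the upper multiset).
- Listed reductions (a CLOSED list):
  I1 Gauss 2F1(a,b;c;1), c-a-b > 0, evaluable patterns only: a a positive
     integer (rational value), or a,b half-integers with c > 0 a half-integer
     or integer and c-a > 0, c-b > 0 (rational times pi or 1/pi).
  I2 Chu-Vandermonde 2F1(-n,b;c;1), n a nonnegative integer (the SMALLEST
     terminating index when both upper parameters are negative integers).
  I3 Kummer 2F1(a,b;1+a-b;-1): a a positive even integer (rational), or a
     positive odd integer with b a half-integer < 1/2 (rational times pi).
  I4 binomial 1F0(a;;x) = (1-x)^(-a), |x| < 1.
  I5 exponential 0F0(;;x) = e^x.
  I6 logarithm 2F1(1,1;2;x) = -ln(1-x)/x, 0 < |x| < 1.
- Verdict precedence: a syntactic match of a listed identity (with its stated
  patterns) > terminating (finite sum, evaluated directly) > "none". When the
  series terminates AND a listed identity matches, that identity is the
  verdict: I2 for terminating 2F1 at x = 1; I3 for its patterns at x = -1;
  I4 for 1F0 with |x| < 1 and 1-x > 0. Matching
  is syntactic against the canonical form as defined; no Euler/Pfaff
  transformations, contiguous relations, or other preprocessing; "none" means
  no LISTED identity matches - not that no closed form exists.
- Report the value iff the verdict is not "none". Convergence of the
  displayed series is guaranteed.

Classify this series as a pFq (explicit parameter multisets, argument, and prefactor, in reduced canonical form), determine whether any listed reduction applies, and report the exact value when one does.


This is -2 * 2F1(-\frac{3}{2}, -\frac{1}{2}; \frac{7}{2}; 1) in reduced canonical form. Verdict: this is the half-integer Gauss pattern (I1) (x = 1; upper {-\frac{3}{2}, -\frac{1}{2}} half-integers, c = \frac{7}{2} in the evaluable pattern). Value: \left(-\frac{1575}{2048}\right) \cdot \pi.

Key observation: t_0 = -2 here, and the running product (prefactor -2) telescopes to a rising factorial.
Consecutive-term ratio: r(k) = 1 * (k-\frac{3}{2}) (k-\frac{1}{2}) / [(k+\frac{7}{2}) (k+1)] - rational; roots negated = parameters, x = 1, C = -2.


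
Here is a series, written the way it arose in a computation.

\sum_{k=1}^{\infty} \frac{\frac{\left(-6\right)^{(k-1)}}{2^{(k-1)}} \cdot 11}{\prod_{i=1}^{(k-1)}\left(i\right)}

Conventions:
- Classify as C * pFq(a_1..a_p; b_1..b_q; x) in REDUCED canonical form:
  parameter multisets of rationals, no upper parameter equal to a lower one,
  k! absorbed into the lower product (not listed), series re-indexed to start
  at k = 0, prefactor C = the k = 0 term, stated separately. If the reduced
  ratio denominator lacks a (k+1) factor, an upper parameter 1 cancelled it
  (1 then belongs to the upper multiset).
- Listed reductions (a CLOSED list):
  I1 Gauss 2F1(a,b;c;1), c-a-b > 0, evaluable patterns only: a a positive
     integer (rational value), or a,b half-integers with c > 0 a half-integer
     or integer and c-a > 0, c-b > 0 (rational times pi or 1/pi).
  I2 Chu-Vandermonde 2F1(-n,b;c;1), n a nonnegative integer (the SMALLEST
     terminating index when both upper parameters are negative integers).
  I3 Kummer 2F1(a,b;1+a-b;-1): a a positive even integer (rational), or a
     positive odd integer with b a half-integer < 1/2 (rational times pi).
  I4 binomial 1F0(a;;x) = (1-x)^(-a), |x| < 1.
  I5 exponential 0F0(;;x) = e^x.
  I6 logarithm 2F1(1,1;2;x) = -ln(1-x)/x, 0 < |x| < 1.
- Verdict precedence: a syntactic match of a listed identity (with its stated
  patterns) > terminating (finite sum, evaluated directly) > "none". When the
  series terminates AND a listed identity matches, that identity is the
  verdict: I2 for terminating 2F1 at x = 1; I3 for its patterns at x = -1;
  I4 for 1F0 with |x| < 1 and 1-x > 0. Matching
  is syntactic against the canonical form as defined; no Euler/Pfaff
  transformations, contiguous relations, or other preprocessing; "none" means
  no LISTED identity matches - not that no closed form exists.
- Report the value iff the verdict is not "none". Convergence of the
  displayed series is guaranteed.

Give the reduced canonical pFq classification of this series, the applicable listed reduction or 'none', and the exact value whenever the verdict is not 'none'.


At argument -3: a 0F0 with upper {-}, lower {-}, scaled by C = 11. Verdict: exponential (I5) fires (the 0F0 exponential series at x = -3). Sum: 11 \cdot e^{-3}.

Key step: x = -3 and the product of the first k integers (C = 11, x = -3) is k!.
Adjacent-term ratio: r(k) = -3 * 1 / [(k+1)] - rational in k. x = -3; t_0 = 11; negate the roots.


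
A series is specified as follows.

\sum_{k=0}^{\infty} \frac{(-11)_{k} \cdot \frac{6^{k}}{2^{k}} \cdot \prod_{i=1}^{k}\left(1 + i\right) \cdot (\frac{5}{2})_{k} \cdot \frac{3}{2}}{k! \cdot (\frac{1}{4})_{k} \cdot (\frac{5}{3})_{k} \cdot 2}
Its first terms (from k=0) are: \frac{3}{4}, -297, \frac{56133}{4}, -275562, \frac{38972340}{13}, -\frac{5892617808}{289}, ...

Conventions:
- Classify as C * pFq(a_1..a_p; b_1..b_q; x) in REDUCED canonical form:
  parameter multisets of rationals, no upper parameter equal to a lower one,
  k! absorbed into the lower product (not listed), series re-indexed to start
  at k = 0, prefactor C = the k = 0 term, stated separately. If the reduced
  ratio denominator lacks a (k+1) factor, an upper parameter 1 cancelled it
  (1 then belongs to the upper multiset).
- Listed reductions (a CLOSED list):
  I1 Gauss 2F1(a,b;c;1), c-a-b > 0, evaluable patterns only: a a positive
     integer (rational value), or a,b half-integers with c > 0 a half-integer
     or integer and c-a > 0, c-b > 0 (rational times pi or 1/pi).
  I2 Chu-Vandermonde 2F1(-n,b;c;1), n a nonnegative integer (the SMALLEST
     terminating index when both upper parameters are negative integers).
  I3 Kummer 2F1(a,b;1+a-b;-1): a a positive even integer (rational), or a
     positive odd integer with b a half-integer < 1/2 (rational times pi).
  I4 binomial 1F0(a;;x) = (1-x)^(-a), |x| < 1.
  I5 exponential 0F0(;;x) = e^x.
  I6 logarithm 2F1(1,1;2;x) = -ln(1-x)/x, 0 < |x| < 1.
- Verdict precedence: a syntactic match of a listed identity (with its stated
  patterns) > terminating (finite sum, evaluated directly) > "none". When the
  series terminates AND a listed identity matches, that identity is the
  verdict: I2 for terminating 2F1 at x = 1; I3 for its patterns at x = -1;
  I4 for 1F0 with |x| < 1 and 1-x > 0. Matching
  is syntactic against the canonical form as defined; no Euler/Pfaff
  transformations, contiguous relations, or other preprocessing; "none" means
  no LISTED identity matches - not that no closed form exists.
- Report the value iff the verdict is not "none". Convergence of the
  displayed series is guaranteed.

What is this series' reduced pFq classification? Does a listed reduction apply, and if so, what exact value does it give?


The tell: x = 3 and the running product (prefactor 3/4) telescopes to a rising factorial.
Adjacent-term ratio: r(k) = 3 * (k-11) (k+2) (k+\frac{5}{2}) / [(k+\frac{1}{4}) (k+\frac{5}{3}) (k+1)] - rational in k. x = 3; t_0 = \frac{3}{4}; negate the roots.

Classification (C = \frac{3}{4}): 3F2 with upper {-11, 2, \frac{5}{2}}, lower {\frac{1}{4}, \frac{5}{3}}, argument x = 3. Verdict: terminating - upper parameter -11 makes this a finite sum (last index 11), evaluated exactly. Hence: -\frac{3170249278237875711}{551214472835}.


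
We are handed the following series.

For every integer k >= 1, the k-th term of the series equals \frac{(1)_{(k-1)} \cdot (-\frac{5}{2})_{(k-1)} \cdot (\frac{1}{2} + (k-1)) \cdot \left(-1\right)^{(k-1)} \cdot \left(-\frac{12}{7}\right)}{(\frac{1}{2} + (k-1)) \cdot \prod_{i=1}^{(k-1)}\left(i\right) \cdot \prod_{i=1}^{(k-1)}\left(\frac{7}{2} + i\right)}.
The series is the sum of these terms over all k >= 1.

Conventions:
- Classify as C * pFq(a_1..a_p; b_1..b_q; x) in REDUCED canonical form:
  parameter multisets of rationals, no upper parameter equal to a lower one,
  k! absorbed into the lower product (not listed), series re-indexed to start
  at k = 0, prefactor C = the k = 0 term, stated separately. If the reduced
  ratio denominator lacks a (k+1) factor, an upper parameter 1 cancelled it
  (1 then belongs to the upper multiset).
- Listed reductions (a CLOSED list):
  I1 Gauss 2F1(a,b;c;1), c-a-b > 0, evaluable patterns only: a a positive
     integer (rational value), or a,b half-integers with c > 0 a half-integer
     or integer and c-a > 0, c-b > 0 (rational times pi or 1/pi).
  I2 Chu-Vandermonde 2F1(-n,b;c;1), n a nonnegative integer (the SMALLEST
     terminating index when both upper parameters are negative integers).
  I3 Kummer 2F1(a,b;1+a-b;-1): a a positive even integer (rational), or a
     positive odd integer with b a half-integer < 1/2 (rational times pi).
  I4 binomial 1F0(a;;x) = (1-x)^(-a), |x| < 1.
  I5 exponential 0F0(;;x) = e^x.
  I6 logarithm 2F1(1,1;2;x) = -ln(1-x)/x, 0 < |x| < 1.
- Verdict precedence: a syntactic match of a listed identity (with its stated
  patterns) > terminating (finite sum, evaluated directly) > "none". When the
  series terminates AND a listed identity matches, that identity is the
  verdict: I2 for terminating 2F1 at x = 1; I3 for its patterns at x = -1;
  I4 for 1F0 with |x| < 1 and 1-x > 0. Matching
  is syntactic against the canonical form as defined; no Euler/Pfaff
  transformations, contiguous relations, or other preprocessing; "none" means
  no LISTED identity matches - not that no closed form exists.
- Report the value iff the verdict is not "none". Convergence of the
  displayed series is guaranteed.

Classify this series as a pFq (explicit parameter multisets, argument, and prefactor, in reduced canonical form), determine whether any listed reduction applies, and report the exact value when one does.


Key step: t_0 = -\frac{12}{7} here, and the lower running product (C = -12/7, x = -1) is a rising factorial.
Adjacent-term ratio: r(k) = -1 * (k-\frac{5}{2}) (k+1) / [(k+\frac{9}{2}) (k+1)] - rational in k, leading ratio -1; with t_0 = -\frac{12}{7}, classification follows.

Classification (C = -\frac{12}{7}): 2F1 with upper {-\frac{5}{2}, 1}, lower {\frac{9}{2}}, argument x = -1. Verdict (x = -1): Kummer (I3) applies (x = -1; c = \frac{9}{2} equals 1+a-b for upper {-\frac{5}{2}, 1}: listed pattern). Exact value: \left(-\frac{15}{16}\right) \cdot \pi.


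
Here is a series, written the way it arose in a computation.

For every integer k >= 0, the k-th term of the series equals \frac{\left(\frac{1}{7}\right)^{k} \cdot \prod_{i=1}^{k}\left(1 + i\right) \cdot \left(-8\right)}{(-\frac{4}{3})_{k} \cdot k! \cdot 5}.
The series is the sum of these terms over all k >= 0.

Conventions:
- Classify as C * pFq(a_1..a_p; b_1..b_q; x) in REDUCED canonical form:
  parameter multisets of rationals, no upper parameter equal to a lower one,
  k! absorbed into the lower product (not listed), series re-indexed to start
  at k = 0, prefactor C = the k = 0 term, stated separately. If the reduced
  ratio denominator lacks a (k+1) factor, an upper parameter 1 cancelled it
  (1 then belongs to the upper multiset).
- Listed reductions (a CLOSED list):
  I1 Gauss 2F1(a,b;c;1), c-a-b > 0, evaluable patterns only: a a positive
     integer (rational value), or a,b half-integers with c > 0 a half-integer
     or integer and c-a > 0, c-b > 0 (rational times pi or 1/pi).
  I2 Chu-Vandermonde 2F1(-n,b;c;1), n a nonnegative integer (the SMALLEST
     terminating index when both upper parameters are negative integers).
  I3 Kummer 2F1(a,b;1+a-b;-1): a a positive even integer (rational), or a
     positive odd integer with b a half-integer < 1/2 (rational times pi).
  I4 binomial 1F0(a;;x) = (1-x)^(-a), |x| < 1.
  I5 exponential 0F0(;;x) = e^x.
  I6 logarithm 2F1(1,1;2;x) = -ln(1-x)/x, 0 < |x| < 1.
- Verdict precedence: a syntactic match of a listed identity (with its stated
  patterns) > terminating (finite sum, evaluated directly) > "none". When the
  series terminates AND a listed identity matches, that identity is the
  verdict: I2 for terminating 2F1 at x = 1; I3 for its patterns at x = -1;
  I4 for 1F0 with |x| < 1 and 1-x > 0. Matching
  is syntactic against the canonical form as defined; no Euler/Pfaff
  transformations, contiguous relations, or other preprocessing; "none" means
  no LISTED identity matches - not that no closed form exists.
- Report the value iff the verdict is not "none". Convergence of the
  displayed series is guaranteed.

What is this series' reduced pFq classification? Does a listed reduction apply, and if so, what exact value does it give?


This is -\frac{8}{5} * 1F1(2; -\frac{4}{3}; \frac{1}{7}) in reduced canonical form. Verdict: none - this 1F1 at x = \frac{1}{7} matches no listed pattern, and upper {2} holds no stopper.

Structural cue: with t_0 = -\frac{8}{5}, the running product (C = -8/5, x = 1/7) telescopes to a rising factorial.
Consecutive-term ratio: r(k) = \frac{1}{7} * (k+2) / [(k-\frac{4}{3}) (k+1)] ; factor over Q: parameters, x = \frac{1}{7}, and C = -\frac{8}{5}.


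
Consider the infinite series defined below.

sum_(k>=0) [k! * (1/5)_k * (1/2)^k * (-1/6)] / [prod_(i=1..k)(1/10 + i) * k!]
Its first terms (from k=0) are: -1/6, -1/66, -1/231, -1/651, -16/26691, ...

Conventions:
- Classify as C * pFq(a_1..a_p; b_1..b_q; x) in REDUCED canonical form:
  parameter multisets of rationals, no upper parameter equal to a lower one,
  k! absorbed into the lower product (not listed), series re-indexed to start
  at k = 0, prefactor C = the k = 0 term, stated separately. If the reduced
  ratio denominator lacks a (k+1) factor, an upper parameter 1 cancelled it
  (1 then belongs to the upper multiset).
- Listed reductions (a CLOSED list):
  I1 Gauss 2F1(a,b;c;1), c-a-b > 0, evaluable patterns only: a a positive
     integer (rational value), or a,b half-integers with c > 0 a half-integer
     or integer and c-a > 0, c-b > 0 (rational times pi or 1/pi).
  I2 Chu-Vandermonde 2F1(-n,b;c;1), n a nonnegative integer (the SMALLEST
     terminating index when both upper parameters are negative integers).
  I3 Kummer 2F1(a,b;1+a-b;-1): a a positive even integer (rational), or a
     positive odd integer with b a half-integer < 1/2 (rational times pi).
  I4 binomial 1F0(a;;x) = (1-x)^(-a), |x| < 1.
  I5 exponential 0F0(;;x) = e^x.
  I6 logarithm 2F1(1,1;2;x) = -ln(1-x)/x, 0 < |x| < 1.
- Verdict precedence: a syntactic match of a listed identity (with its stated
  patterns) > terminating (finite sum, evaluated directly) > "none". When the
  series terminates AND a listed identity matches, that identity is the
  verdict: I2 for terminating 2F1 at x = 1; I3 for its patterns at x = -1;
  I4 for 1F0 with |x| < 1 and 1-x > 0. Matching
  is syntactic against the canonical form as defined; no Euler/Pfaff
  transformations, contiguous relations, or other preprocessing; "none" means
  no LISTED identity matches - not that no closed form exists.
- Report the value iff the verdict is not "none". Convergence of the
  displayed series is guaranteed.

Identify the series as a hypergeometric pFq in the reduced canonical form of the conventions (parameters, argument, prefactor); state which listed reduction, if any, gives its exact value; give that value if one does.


At argument 1/2: a 2F1 with upper {1/5, 1}, lower {11/10}, scaled by C = -1/6. Verdict: no listed reduction: x = 1/2 and upper {1/5, 1} fail every I1-I6 pattern.

Key observation: t_0 = -1/6 here, and the factorial ratio (prefactor -1/6) (k+a-1)!/(a-1)! is a rising factorial (a)_k.
Adjacent-term ratio: r(k) = (1/2) * (k+1/5) (k+1) / [(k+11/10) (k+1)] - rational in k, leading ratio (1/2); with t_0 = -1/6, classification follows.


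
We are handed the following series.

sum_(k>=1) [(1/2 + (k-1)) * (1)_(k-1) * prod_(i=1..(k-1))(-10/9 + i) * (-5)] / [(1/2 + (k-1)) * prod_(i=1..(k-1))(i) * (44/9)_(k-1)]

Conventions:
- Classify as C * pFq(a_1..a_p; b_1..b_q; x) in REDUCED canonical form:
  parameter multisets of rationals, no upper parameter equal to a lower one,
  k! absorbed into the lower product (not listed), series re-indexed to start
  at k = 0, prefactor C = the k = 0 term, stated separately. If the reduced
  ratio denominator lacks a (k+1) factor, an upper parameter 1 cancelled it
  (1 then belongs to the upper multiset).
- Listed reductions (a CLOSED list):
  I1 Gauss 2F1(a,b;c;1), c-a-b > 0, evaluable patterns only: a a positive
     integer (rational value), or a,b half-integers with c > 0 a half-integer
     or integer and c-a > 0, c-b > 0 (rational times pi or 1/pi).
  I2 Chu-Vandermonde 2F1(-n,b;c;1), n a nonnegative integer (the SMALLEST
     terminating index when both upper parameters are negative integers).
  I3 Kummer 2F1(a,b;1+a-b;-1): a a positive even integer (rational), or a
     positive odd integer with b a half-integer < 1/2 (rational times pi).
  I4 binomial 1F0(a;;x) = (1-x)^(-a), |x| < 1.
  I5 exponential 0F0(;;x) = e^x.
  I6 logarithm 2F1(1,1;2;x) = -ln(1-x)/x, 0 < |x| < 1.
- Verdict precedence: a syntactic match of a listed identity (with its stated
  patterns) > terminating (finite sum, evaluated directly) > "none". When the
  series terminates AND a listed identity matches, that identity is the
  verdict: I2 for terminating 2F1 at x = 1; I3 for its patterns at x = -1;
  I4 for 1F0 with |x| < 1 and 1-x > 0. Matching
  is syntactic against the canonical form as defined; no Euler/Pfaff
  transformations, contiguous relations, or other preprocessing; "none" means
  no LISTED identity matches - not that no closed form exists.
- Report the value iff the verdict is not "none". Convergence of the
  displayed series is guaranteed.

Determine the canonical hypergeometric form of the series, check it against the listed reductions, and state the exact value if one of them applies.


At argument 1: a 2F1 with upper {-1/9, 1}, lower {44/9}, scaled by C = -5. Verdict: this is Gauss (I1, integer-parameter pattern) (x = 1: the Gamma ratio telescopes since c-a-b = 4 > 0 and a = 1 in Z>0). Value: -175/36.

Key step: x = 1 and striking the common factor k + 1/2 reduces the term (C = -5, x = 1).
Step ratio: r(k) = 1 * (k-1/9) (k+1) / [(k+44/9) (k+1)] - rational in k, leading ratio 1; with t_0 = -5, classification follows.


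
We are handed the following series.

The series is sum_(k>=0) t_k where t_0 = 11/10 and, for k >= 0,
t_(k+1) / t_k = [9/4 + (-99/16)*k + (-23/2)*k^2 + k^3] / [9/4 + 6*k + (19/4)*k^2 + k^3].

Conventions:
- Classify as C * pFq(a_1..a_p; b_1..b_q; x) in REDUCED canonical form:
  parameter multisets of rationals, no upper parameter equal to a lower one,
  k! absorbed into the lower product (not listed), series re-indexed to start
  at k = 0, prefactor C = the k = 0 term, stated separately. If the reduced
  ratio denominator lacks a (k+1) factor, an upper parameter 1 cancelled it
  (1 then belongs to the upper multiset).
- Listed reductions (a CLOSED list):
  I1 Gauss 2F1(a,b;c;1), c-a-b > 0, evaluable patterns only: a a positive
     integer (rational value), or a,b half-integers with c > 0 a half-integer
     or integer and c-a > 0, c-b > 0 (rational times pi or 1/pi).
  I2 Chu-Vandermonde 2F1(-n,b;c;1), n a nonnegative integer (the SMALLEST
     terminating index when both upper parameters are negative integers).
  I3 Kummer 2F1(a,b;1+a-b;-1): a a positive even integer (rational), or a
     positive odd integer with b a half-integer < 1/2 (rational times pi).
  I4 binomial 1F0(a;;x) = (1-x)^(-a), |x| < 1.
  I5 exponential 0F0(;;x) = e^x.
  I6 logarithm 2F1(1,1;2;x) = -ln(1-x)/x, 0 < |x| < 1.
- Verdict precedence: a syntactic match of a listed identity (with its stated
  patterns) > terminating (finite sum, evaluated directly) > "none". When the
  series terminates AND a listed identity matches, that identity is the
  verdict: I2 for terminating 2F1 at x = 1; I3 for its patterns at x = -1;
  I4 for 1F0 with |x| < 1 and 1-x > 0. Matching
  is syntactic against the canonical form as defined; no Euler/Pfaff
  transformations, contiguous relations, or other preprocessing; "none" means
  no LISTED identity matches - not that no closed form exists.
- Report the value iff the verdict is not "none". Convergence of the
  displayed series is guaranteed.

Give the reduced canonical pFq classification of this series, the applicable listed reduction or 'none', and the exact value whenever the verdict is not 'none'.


Classification (C = 11/10): 2F1 with upper {-12, -1/4}, lower {3}, argument x = 1. Verdict: Chu-Vandermonde (I2) applies (terminating 2F1 at x = 1 with n = 12, b = -1/4, c = 3). Exact value: 57989944859/34359738368.

Key step: t_0 being 11/10, the parameter 3/4 appears in both the upper and lower lists and cancels.
Term ratio: r(k) = 1 * (k-12) (k-1/4) / [(k+3) (k+1)] - poly over poly, x = 1 from leading terms; C = 11/10 at k = 0.


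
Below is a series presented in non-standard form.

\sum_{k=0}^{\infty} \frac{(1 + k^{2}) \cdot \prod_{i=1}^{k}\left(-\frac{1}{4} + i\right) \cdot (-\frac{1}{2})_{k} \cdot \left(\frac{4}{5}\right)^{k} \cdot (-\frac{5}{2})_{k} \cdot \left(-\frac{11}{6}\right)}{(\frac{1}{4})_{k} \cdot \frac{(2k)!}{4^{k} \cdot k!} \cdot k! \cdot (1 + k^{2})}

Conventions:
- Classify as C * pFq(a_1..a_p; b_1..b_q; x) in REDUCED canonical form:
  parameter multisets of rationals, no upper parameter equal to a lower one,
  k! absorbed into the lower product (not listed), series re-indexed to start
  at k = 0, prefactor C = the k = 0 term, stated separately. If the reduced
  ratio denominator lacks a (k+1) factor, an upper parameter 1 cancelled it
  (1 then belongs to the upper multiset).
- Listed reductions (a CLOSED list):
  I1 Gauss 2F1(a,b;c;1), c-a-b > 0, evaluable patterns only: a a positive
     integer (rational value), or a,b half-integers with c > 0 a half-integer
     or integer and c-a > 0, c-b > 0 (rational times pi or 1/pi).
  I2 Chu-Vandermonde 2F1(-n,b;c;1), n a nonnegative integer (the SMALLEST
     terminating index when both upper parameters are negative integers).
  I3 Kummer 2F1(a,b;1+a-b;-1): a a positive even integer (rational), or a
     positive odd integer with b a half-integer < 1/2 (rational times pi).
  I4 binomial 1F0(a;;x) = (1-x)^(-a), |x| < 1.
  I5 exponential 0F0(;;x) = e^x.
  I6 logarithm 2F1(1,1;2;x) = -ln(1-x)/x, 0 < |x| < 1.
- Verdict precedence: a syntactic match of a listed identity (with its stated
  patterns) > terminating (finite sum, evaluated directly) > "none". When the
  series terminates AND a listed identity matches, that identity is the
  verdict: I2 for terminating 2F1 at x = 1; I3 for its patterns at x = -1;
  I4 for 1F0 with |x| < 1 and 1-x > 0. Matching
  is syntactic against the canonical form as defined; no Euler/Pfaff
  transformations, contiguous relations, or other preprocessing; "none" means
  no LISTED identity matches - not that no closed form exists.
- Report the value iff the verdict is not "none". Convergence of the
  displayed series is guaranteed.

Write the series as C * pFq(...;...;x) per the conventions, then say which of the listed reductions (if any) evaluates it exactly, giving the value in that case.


Prefactor -\frac{11}{6}, argument \frac{4}{5}: 3F2 with upper {-\frac{5}{2}, -\frac{1}{2}, \frac{3}{4}} over lower {\frac{1}{4}, \frac{1}{2}}. Verdict: none - this 3F2 at x = \frac{4}{5} matches no listed pattern, and upper {-\frac{5}{2}, -\frac{1}{2}, \frac{3}{4}} holds no stopper.

Key step: t_0 = -\frac{11}{6} here, and the lower (2k)!/(4^k k!) block (prefactor -11/6) is (1/2)_k.
Step ratio: r(k) = \frac{4}{5} * (k-\frac{5}{2}) (k-\frac{1}{2}) (k+\frac{3}{4}) / [(k+\frac{1}{4}) (k+\frac{1}{2}) (k+1)] - rational; roots negated = parameters, x = \frac{4}{5}, C = -\frac{11}{6}.


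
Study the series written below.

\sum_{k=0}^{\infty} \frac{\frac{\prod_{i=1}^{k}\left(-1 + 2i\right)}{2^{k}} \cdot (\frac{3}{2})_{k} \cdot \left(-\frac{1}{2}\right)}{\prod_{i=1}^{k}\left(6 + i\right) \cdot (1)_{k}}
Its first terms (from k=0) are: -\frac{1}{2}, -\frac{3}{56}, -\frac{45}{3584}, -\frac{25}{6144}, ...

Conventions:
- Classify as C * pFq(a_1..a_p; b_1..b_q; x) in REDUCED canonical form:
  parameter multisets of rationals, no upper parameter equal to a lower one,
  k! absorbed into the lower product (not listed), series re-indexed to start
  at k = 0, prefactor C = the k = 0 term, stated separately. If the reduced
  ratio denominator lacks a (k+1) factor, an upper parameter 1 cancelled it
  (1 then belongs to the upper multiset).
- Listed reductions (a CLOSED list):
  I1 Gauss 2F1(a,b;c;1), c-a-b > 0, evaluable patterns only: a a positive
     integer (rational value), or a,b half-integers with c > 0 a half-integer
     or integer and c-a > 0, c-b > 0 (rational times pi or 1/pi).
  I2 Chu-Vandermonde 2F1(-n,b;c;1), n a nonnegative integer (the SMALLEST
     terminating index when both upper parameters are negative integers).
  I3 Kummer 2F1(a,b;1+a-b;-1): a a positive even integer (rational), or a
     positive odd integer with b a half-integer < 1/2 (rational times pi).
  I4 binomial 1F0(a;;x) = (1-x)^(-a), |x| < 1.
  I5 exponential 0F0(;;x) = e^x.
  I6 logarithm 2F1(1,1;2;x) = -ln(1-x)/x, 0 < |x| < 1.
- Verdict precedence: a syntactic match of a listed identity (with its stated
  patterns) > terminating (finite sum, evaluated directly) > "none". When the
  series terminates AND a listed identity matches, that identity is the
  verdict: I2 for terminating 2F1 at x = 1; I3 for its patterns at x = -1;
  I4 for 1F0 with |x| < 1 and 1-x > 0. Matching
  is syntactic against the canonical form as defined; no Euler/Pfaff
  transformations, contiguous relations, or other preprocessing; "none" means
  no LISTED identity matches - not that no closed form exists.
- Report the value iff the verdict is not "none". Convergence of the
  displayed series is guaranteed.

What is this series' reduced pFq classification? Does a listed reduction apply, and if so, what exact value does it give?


Classification (C = -\frac{1}{2}): 2F1 with upper {\frac{1}{2}, \frac{3}{2}}, lower {7}, argument x = 1. Verdict: the half-integer Gauss pattern (I1) matches (x = 1; upper {\frac{1}{2}, \frac{3}{2}} half-integers, c = 7 in the evaluable pattern). Sum: \left(-\frac{131072}{72765}\right) / \pi.

The tell: from the first term -\frac{1}{2}: the odd product 1*3*...*(2k-1) (C = -1/2) is 2^k (1/2)_k.
Consecutive-term ratio: r(k) = 1 * (k+\frac{1}{2}) (k+\frac{3}{2}) / [(k+7) (k+1)] ; factor over Q: parameters, x = 1, and C = -\frac{1}{2}.


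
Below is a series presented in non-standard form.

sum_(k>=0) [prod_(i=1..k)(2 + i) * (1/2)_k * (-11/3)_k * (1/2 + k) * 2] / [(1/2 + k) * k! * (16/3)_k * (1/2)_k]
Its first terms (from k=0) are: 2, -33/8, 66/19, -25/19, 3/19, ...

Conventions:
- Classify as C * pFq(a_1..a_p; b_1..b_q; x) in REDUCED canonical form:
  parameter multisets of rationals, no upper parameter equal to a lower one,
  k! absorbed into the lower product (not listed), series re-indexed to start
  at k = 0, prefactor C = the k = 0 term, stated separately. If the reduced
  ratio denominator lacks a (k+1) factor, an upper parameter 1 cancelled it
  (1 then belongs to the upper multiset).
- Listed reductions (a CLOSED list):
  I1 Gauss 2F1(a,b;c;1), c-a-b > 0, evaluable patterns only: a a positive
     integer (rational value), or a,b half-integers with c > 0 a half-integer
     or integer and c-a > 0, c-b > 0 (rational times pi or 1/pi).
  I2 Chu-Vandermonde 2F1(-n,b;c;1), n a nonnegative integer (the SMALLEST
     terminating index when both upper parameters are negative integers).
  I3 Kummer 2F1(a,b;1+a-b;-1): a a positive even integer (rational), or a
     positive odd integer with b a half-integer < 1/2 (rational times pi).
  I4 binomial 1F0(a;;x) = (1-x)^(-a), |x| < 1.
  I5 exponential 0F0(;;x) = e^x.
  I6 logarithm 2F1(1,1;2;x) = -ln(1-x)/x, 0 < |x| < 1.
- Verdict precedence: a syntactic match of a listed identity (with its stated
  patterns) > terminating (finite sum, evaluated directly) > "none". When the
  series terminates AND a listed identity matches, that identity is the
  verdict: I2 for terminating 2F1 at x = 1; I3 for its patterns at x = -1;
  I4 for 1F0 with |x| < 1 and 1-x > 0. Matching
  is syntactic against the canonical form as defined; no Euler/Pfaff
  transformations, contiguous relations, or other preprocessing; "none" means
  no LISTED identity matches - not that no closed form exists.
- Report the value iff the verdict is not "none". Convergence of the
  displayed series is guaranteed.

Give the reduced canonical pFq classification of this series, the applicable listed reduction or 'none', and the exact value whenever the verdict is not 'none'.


Key step: from the first term 2: the running product (C = 2) telescopes to a rising factorial.
Consecutive-term ratio: r(k) = 1 * (k-11/3) (k+3) / [(k+16/3) (k+1)] - rational in k. x = 1; t_0 = 2; negate the roots.

With C = 2: the canonical form is 2F1(-11/3, 3; 16/3; 1). Verdict: the Gauss summation I1 matches (x = 1: the Gamma ratio telescopes since c-a-b = 6 > 0 and a = 3 in Z>0). Sum: 65/324.
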